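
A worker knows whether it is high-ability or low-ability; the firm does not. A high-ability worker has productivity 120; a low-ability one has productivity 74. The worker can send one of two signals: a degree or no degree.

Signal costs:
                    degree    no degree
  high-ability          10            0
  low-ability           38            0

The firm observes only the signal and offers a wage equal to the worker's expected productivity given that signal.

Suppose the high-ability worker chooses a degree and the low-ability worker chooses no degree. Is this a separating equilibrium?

Under separation the firm infers type exactly: degree → high-ability (pays 120), no degree → low-ability (pays 74).
High-ability: degree gives 120 − 10 = 110; no degree gives 74 − 0 = 74. No deviation. ✓
Low-ability: no degree gives 74 − 0 = 74; degree gives 120 − 38 = 82. Would deviate. ✗

No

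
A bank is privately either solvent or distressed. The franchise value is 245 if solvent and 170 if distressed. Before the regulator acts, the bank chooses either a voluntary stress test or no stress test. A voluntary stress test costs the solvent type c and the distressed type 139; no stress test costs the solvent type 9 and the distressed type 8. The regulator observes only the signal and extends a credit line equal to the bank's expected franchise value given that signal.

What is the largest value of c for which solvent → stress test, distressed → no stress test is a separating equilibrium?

84

Under separation: stress test → solvent (pays 245); no stress test → distressed (pays 170).
Distressed: 170 − 8 = 162 ≥ 245 − 139 = 106. Holds regardless of c. ✓
Solvent: 245 − c ≥ 170 − 9, so c ≤ 245 − 161 = 84.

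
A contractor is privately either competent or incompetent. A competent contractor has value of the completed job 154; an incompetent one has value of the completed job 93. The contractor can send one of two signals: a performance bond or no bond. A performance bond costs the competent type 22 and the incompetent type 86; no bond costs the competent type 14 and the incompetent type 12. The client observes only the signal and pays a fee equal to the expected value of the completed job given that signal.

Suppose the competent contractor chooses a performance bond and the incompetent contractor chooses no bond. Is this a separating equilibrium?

If types separate, bond earns payment 154 and no bond earns 93.
Competent: bond gives 154 − 22 = 132; no bond gives 93 − 14 = 79. No deviation. ✓
Incompetent: no bond gives 93 − 12 = 81; bond gives 154 − 86 = 68. No deviation. ✓
Both incentive constraints hold.

Yes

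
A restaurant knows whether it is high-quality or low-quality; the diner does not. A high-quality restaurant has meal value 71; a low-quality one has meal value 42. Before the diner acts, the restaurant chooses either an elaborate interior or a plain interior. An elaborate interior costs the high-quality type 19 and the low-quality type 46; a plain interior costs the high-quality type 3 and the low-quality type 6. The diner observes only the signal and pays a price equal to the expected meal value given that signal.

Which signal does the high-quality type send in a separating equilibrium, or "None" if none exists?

elaborate interior

Try high-quality → elaborate interior, low-quality → plain interior:
  Under separation the diner infers type exactly: elaborate interior → high-quality (pays 71), plain interior → low-quality (pays 42).
  High-quality: elaborate interior gives 71 − 19 = 52; plain interior gives 42 − 3 = 39. No deviation. ✓
  Low-quality: plain interior gives 42 − 6 = 36; elaborate interior gives 71 − 46 = 25. No deviation. ✓
Both hold — the high-quality type sends elaborate interior.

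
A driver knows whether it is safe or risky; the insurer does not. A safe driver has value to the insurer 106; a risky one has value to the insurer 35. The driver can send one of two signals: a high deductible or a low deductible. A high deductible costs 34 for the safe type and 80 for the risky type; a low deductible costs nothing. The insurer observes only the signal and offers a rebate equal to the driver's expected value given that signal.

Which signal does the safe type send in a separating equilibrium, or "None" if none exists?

Try safe → high deductible, risky → low deductible:
  If types separate, high deductible earns payment 106 and low deductible earns 35.
  Safe: high deductible gives 106 − 34 = 72; low deductible gives 35 − 0 = 35. No deviation. ✓
  Risky: low deductible gives 35 − 0 = 35; high deductible gives 106 − 80 = 26. No deviation. ✓
Both hold — the safe type sends high deductible.

high deductible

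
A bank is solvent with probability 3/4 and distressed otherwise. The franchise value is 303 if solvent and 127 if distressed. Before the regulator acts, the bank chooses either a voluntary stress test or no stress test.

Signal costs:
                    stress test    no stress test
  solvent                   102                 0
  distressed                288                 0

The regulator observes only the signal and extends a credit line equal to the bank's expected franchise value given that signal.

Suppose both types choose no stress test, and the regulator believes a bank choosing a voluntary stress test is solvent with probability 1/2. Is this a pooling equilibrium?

At the pooled signal (no stress test) the regulator holds the prior 3/4 and pays 3/4·303 + 1/4·127 = 259. Off-path (stress test) belief 1/2 gives 1/2·303 + 1/2·127 = 215.
Solvent: no stress test gives 259 − 0 = 259; stress test gives 215 − 102 = 113. Stays. ✓
Distressed: no stress test gives 259 − 0 = 259; stress test gives 215 − 288 = -73. Stays. ✓

Yes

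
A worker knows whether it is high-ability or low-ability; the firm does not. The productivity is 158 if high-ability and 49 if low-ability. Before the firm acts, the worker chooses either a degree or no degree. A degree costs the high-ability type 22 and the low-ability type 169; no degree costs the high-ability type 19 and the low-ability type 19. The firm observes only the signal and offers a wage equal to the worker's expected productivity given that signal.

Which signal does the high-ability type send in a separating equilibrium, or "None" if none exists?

Try high-ability → degree, low-ability → no degree:
  If types separate, degree earns payment 158 and no degree earns 49.
  High-ability: degree gives 158 − 22 = 136; no degree gives 49 − 19 = 30. No deviation. ✓
  Low-ability: no degree gives 49 − 19 = 30; degree gives 158 − 169 = -11. No deviation. ✓
Both hold — the high-ability type sends degree.

degree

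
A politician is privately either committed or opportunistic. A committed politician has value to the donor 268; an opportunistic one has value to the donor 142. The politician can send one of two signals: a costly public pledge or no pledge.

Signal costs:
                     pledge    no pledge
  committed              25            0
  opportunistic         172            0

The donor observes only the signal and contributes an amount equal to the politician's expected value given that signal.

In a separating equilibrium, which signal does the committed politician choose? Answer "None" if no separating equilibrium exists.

Try committed → pledge, opportunistic → no pledge:
  If types separate, pledge earns payment 268 and no pledge earns 142.
  Committed: pledge gives 268 − 25 = 243; no pledge gives 142 − 0 = 142. No deviation. ✓
  Opportunistic: no pledge gives 142 − 0 = 142; pledge gives 268 − 172 = 96. No deviation. ✓
Both hold — the committed type sends pledge.

pledge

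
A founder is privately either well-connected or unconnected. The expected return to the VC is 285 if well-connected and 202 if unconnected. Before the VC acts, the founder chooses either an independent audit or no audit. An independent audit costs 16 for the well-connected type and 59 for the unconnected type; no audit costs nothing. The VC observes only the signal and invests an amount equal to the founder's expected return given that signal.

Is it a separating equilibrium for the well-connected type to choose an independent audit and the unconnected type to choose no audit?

Under separation the VC infers type exactly: audit → well-connected (pays 285), no audit → unconnected (pays 202).
Well-connected: audit gives 285 − 16 = 269; no audit gives 202 − 0 = 202. No deviation. ✓
Unconnected: no audit gives 202 − 0 = 202; audit gives 285 − 59 = 226. Would deviate. ✗

No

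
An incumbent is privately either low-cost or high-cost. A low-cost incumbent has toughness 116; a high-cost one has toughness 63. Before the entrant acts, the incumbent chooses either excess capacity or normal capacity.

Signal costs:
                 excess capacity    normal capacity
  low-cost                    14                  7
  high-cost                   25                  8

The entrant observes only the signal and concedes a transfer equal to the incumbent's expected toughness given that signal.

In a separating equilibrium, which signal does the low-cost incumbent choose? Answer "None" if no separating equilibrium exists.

None

Try low-cost → excess capacity, high-cost → normal capacity:
  If types separate, excess capacity earns payment 116 and normal capacity earns 63.
  Low-cost: excess capacity gives 116 − 14 = 102; normal capacity gives 63 − 7 = 56. No deviation. ✓
  High-cost: normal capacity gives 63 − 8 = 55; excess capacity gives 116 − 25 = 91. Would deviate. ✗
Try low-cost → normal capacity, high-cost → excess capacity:
  If types separate, normal capacity earns payment 116 and excess capacity earns 63.
  Low-cost: normal capacity gives 116 − 7 = 109; excess capacity gives 63 − 14 = 49. No deviation. ✓
  High-cost: excess capacity gives 63 − 25 = 38; normal capacity gives 116 − 8 = 108. Would deviate. ✗
Neither assignment is incentive-compatible.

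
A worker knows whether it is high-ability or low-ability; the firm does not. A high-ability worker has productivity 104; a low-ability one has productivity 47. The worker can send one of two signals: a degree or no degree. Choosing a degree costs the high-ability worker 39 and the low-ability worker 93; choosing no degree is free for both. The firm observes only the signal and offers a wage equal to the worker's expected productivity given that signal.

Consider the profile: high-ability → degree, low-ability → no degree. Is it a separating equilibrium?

Under separation the firm infers type exactly: degree → high-ability (pays 104), no degree → low-ability (pays 47).
High-ability: degree gives 104 − 39 = 65; no degree gives 47 − 0 = 47. No deviation. ✓
Low-ability: no degree gives 47 − 0 = 47; degree gives 104 − 93 = 11. No deviation. ✓
Neither type gains from mimicking the other.

Yes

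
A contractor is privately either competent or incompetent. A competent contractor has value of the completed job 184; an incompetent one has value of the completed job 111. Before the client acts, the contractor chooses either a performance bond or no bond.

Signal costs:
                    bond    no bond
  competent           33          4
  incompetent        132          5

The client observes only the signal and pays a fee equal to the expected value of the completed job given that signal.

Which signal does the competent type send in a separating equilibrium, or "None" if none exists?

Try competent → bond, incompetent → no bond:
  If types separate, bond earns payment 184 and no bond earns 111.
  Competent: bond gives 184 − 33 = 151; no bond gives 111 − 4 = 107. No deviation. ✓
  Incompetent: no bond gives 111 − 5 = 106; bond gives 184 − 132 = 52. No deviation. ✓
Both hold — the competent type sends bond.

bond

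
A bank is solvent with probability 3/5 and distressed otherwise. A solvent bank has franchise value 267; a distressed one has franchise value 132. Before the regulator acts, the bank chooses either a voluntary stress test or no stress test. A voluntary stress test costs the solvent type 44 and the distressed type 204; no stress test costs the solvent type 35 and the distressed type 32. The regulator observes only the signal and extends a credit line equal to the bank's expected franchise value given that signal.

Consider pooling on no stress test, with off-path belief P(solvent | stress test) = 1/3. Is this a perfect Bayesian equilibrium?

Yes

On the equilibrium path (no stress test) the regulator holds the prior 3/5 and pays 3/5·267 + 2/5·132 = 213. Off-path (stress test) belief 1/3 gives 1/3·267 + 2/3·132 = 177.
Solvent: no stress test gives 213 − 35 = 178; stress test gives 177 − 44 = 133. Stays. ✓
Distressed: no stress test gives 213 − 32 = 181; stress test gives 177 − 204 = -27. Stays. ✓
Beliefs are Bayes-consistent on-path and both types best-respond.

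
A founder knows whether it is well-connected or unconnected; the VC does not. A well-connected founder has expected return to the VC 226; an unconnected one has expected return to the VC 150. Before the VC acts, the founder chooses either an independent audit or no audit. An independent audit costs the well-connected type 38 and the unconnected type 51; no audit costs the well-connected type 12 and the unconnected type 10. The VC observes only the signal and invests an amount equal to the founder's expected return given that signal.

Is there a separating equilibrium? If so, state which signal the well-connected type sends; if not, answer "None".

Try well-connected → audit, unconnected → no audit:
  If types separate, audit earns payment 226 and no audit earns 150.
  Well-connected: audit gives 226 − 38 = 188; no audit gives 150 − 12 = 138. No deviation. ✓
  Unconnected: no audit gives 150 − 10 = 140; audit gives 226 − 51 = 175. Would deviate. ✗
Try well-connected → no audit, unconnected → audit:
  If types separate, no audit earns payment 226 and audit earns 150.
  Well-connected: no audit gives 226 − 12 = 214; audit gives 150 − 38 = 112. No deviation. ✓
  Unconnected: audit gives 150 − 51 = 99; no audit gives 226 − 10 = 216. Would deviate. ✗
Neither assignment is incentive-compatible.

None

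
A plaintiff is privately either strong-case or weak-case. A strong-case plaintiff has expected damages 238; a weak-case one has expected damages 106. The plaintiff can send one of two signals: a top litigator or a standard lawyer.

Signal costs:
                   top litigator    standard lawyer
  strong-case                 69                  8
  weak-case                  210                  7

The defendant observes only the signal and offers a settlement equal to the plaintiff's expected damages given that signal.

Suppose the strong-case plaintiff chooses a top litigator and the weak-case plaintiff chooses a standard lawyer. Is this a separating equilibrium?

Under separation the defendant infers type exactly: top litigator → strong-case (pays 238), standard lawyer → weak-case (pays 106).
Strong-case: top litigator gives 238 − 69 = 169; standard lawyer gives 106 − 8 = 98. No deviation. ✓
Weak-case: standard lawyer gives 106 − 7 = 99; top litigator gives 238 − 210 = 28. No deviation. ✓
Neither type gains from mimicking the other.

Yes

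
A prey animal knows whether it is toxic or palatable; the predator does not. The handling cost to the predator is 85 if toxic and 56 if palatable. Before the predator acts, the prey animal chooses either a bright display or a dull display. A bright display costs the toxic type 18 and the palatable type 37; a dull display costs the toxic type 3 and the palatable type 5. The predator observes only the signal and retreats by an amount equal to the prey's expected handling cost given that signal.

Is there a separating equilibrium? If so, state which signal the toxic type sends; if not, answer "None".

Try toxic → bright display, palatable → dull display:
  If types separate, bright display earns payment 85 and dull display earns 56.
  Toxic: bright display gives 85 − 18 = 67; dull display gives 56 − 3 = 53. No deviation. ✓
  Palatable: dull display gives 56 − 5 = 51; bright display gives 85 − 37 = 48. No deviation. ✓
Both hold — the toxic type sends bright display.

bright display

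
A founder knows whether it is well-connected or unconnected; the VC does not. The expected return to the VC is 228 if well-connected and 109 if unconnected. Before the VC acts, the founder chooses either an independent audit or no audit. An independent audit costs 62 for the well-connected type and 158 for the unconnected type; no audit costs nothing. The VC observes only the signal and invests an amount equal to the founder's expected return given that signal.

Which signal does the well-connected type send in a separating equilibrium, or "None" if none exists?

Try well-connected → audit, unconnected → no audit:
  Under separation the VC infers type exactly: audit → well-connected (pays 228), no audit → unconnected (pays 109).
  Well-connected: audit gives 228 − 62 = 166; no audit gives 109 − 0 = 109. No deviation. ✓
  Unconnected: no audit gives 109 − 0 = 109; audit gives 228 − 158 = 70. No deviation. ✓
Both hold — the well-connected type sends audit.

audit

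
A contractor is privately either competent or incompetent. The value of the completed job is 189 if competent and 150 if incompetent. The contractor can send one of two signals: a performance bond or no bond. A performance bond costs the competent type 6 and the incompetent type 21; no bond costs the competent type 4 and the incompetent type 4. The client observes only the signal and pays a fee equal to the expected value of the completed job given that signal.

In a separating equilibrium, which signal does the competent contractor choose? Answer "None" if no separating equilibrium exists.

Try competent → bond, incompetent → no bond:
  Under separation the client infers type exactly: bond → competent (pays 189), no bond → incompetent (pays 150).
  Competent: bond gives 189 − 6 = 183; no bond gives 150 − 4 = 146. No deviation. ✓
  Incompetent: no bond gives 150 − 4 = 146; bond gives 189 − 21 = 168. Would deviate. ✗
Try competent → no bond, incompetent → bond:
  Under separation the client infers type exactly: no bond → competent (pays 189), bond → incompetent (pays 150).
  Competent: no bond gives 189 − 4 = 185; bond gives 150 − 6 = 144. No deviation. ✓
  Incompetent: bond gives 150 − 21 = 129; no bond gives 189 − 4 = 185. Would deviate. ✗
Neither assignment is incentive-compatible.

None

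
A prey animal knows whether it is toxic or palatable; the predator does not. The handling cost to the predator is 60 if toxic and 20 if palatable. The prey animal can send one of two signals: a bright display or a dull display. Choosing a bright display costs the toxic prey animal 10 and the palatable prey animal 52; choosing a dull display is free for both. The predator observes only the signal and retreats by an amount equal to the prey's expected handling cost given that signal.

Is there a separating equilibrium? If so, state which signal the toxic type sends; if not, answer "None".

bright display

Try toxic → bright display, palatable → dull display:
  Under separation the predator infers type exactly: bright display → toxic (pays 60), dull display → palatable (pays 20).
  Toxic: bright display gives 60 − 10 = 50; dull display gives 20 − 0 = 20. No deviation. ✓
  Palatable: dull display gives 20 − 0 = 20; bright display gives 60 − 52 = 8. No deviation. ✓
Both hold — the toxic type sends bright display.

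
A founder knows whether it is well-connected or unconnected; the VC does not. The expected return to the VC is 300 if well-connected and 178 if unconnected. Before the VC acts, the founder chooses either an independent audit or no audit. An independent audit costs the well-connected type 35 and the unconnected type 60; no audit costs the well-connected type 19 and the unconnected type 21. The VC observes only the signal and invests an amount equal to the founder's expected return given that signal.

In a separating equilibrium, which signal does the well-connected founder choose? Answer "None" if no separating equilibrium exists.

None

Try well-connected → audit, unconnected → no audit:
  If types separate, audit earns payment 300 and no audit earns 178.
  Well-connected: audit gives 300 − 35 = 265; no audit gives 178 − 19 = 159. No deviation. ✓
  Unconnected: no audit gives 178 − 21 = 157; audit gives 300 − 60 = 240. Would deviate. ✗
Try well-connected → no audit, unconnected → audit:
  If types separate, no audit earns payment 300 and audit earns 178.
  Well-connected: no audit gives 300 − 19 = 281; audit gives 178 − 35 = 143. No deviation. ✓
  Unconnected: audit gives 178 − 60 = 118; no audit gives 300 − 21 = 279. Would deviate. ✗
Neither assignment is incentive-compatible.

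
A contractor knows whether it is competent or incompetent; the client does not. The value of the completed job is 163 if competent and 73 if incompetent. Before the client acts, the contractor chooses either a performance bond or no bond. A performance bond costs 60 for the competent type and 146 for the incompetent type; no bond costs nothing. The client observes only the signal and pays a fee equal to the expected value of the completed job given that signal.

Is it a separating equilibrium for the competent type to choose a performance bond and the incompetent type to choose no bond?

Yes

If types separate, bond earns payment 163 and no bond earns 73.
Competent: bond gives 163 − 60 = 103; no bond gives 73 − 0 = 73. No deviation. ✓
Incompetent: no bond gives 73 − 0 = 73; bond gives 163 − 146 = 17. No deviation. ✓
Neither type gains from mimicking the other.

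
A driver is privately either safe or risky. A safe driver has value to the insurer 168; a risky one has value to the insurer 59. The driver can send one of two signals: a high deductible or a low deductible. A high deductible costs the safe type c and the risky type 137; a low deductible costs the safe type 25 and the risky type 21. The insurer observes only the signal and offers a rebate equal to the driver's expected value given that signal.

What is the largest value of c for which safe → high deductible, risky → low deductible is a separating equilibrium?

134

Under separation: high deductible → safe (pays 168); low deductible → risky (pays 59).
Risky: 59 − 21 = 38 ≥ 168 − 137 = 31. Holds regardless of c. ✓
Safe: 168 − c ≥ 59 − 25, so c ≤ 168 − 34 = 134.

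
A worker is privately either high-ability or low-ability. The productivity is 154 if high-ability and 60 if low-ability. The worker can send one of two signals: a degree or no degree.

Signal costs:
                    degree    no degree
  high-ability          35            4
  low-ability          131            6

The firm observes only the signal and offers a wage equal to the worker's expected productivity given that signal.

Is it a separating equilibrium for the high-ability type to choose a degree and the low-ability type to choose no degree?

Under separation the firm infers type exactly: degree → high-ability (pays 154), no degree → low-ability (pays 60).
High-ability: degree gives 154 − 35 = 119; no degree gives 60 − 4 = 56. No deviation. ✓
Low-ability: no degree gives 60 − 6 = 54; degree gives 154 − 131 = 23. No deviation. ✓
Neither type gains from mimicking the other.

Yes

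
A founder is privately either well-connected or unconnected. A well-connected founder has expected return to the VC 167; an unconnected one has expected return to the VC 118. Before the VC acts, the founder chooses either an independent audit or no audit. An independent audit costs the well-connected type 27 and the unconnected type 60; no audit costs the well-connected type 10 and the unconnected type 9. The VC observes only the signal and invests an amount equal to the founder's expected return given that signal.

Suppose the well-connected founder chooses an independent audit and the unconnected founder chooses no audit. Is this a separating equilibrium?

Yes

If types separate, audit earns payment 167 and no audit earns 118.
Well-connected: audit gives 167 − 27 = 140; no audit gives 118 − 10 = 108. No deviation. ✓
Unconnected: no audit gives 118 − 9 = 109; audit gives 167 − 60 = 107. No deviation. ✓
Both incentive constraints hold.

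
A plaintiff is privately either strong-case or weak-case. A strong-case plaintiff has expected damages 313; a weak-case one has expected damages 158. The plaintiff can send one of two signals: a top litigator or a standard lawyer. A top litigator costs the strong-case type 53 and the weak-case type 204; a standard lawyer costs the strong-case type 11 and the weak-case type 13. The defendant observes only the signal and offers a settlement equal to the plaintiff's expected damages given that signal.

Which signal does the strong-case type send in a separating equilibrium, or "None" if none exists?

top litigator

Try strong-case → top litigator, weak-case → standard lawyer:
  If types separate, top litigator earns payment 313 and standard lawyer earns 158.
  Strong-case: top litigator gives 313 − 53 = 260; standard lawyer gives 158 − 11 = 147. No deviation. ✓
  Weak-case: standard lawyer gives 158 − 13 = 145; top litigator gives 313 − 204 = 109. No deviation. ✓
Both hold — the strong-case type sends top litigator.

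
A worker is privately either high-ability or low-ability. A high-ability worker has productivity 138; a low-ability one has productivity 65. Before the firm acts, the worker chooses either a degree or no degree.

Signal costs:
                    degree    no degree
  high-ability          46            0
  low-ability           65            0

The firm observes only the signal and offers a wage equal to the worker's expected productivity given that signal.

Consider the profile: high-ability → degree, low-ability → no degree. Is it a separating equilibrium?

If types separate, degree earns payment 138 and no degree earns 65.
High-ability: degree gives 138 − 46 = 92; no degree gives 65 − 0 = 65. No deviation. ✓
Low-ability: no degree gives 65 − 0 = 65; degree gives 138 − 65 = 73. Would deviate. ✗

No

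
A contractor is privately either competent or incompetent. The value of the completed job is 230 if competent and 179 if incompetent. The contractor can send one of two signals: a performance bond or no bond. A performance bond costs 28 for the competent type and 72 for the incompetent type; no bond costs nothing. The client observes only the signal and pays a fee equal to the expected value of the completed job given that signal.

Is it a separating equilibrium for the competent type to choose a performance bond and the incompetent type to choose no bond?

Yes

If types separate, bond earns payment 230 and no bond earns 179.
Competent: bond gives 230 − 28 = 202; no bond gives 179 − 0 = 179. No deviation. ✓
Incompetent: no bond gives 179 − 0 = 179; bond gives 230 − 72 = 158. No deviation. ✓
Both incentive constraints hold.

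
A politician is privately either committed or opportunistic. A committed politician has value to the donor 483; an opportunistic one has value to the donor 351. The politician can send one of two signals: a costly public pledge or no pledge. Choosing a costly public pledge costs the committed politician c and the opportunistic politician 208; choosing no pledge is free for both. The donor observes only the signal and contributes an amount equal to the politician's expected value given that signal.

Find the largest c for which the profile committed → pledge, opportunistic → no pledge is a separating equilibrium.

Under separation: pledge → committed (pays 483); no pledge → opportunistic (pays 351).
Opportunistic: 351 − 0 = 351 ≥ 483 − 208 = 275. Holds regardless of c. ✓
Committed: 483 − c ≥ 351 − 0, so c ≤ 483 − 351 = 132.

132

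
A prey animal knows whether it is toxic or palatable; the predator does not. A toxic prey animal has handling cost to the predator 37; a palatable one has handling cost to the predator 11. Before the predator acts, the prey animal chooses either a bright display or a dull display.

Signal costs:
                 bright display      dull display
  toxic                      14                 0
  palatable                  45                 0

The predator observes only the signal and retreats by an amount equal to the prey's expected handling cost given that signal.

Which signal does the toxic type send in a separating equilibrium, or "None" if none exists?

Try toxic → bright display, palatable → dull display:
  If types separate, bright display earns payment 37 and dull display earns 11.
  Toxic: bright display gives 37 − 14 = 23; dull display gives 11 − 0 = 11. No deviation. ✓
  Palatable: dull display gives 11 − 0 = 11; bright display gives 37 − 45 = -8. No deviation. ✓
Both hold — the toxic type sends bright display.

bright display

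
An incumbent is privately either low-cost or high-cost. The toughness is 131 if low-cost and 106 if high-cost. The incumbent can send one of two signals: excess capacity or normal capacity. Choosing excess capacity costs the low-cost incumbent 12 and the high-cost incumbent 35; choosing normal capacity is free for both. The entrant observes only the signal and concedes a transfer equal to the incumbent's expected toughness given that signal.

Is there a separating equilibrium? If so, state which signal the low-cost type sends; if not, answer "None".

excess capacity

Try low-cost → excess capacity, high-cost → normal capacity:
  If types separate, excess capacity earns payment 131 and normal capacity earns 106.
  Low-cost: excess capacity gives 131 − 12 = 119; normal capacity gives 106 − 0 = 106. No deviation. ✓
  High-cost: normal capacity gives 106 − 0 = 106; excess capacity gives 131 − 35 = 96. No deviation. ✓
Both hold — the low-cost type sends excess capacity.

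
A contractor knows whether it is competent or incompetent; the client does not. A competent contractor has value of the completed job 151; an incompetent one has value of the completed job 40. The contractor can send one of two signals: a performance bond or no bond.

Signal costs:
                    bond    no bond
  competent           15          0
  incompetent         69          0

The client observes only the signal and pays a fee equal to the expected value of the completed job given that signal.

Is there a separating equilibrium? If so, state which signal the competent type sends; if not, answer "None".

Try competent → bond, incompetent → no bond:
  If types separate, bond earns payment 151 and no bond earns 40.
  Competent: bond gives 151 − 15 = 136; no bond gives 40 − 0 = 40. No deviation. ✓
  Incompetent: no bond gives 40 − 0 = 40; bond gives 151 − 69 = 82. Would deviate. ✗
Try competent → no bond, incompetent → bond:
  If types separate, no bond earns payment 151 and bond earns 40.
  Competent: no bond gives 151 − 0 = 151; bond gives 40 − 15 = 25. No deviation. ✓
  Incompetent: bond gives 40 − 69 = -29; no bond gives 151 − 0 = 151. Would deviate. ✗
Neither assignment is incentive-compatible.

None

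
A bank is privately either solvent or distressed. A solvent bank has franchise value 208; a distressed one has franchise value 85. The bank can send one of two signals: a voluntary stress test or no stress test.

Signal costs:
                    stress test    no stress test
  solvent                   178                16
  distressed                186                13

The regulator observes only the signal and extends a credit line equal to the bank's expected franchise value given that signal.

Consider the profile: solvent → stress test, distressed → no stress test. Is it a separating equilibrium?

If types separate, stress test earns payment 208 and no stress test earns 85.
Solvent: stress test gives 208 − 178 = 30; no stress test gives 85 − 16 = 69. Would deviate. ✗
Distressed: no stress test gives 85 − 13 = 72; stress test gives 208 − 186 = 22. No deviation. ✓

No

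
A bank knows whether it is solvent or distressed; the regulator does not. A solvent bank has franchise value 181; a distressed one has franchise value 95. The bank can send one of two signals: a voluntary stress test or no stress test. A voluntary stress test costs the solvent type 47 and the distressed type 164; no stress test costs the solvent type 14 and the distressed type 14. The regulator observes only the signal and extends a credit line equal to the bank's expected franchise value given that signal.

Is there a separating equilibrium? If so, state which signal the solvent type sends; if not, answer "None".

stress test

Try solvent → stress test, distressed → no stress test:
  If types separate, stress test earns payment 181 and no stress test earns 95.
  Solvent: stress test gives 181 − 47 = 134; no stress test gives 95 − 14 = 81. No deviation. ✓
  Distressed: no stress test gives 95 − 14 = 81; stress test gives 181 − 164 = 17. No deviation. ✓
Both hold — the solvent type sends stress test.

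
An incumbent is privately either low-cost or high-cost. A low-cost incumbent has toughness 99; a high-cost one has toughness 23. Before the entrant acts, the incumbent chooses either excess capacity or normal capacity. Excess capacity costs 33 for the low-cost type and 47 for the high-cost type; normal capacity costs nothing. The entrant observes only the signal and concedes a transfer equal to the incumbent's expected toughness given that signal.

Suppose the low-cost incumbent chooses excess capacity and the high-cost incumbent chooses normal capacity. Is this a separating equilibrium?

No

If types separate, excess capacity earns payment 99 and normal capacity earns 23.
Low-cost: excess capacity gives 99 − 33 = 66; normal capacity gives 23 − 0 = 23. No deviation. ✓
High-cost: normal capacity gives 23 − 0 = 23; excess capacity gives 99 − 47 = 52. Would deviate. ✗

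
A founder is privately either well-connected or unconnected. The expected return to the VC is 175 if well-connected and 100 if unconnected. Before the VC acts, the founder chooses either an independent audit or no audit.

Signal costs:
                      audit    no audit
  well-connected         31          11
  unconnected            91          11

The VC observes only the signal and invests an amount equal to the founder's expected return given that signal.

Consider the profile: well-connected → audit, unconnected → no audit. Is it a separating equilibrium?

If types separate, audit earns payment 175 and no audit earns 100.
Well-connected: audit gives 175 − 31 = 144; no audit gives 100 − 11 = 89. No deviation. ✓
Unconnected: no audit gives 100 − 11 = 89; audit gives 175 − 91 = 84. No deviation. ✓
Neither type gains from mimicking the other.

Yes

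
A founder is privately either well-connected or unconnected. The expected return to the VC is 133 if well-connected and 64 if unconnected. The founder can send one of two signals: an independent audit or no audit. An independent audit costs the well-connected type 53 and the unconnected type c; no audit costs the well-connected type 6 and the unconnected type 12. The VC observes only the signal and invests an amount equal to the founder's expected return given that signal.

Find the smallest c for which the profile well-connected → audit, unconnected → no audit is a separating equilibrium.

81

Under separation: audit → well-connected (pays 133); no audit → unconnected (pays 64).
Well-connected: 133 − 53 = 80 ≥ 64 − 6 = 58. Holds regardless of c. ✓
Unconnected: 64 − 12 ≥ 133 − c, so c ≥ 133 − 52 = 81.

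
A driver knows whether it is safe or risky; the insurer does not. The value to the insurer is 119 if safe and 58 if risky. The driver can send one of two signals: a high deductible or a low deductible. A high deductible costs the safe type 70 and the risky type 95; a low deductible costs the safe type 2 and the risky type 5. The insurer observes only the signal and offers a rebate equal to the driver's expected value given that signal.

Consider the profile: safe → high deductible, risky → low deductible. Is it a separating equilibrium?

No

If types separate, high deductible earns payment 119 and low deductible earns 58.
Safe: high deductible gives 119 − 70 = 49; low deductible gives 58 − 2 = 56. Would deviate. ✗
Risky: low deductible gives 58 − 5 = 53; high deductible gives 119 − 95 = 24. No deviation. ✓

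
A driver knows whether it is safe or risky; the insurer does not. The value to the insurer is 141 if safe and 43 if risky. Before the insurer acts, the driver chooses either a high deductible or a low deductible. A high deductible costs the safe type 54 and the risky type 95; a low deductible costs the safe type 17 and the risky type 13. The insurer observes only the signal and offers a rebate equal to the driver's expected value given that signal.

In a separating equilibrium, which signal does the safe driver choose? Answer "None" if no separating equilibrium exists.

Try safe → high deductible, risky → low deductible:
  If types separate, high deductible earns payment 141 and low deductible earns 43.
  Safe: high deductible gives 141 − 54 = 87; low deductible gives 43 − 17 = 26. No deviation. ✓
  Risky: low deductible gives 43 − 13 = 30; high deductible gives 141 − 95 = 46. Would deviate. ✗
Try safe → low deductible, risky → high deductible:
  If types separate, low deductible earns payment 141 and high deductible earns 43.
  Safe: low deductible gives 141 − 17 = 124; high deductible gives 43 − 54 = -11. No deviation. ✓
  Risky: high deductible gives 43 − 95 = -52; low deductible gives 141 − 13 = 128. Would deviate. ✗
Neither assignment is incentive-compatible.

None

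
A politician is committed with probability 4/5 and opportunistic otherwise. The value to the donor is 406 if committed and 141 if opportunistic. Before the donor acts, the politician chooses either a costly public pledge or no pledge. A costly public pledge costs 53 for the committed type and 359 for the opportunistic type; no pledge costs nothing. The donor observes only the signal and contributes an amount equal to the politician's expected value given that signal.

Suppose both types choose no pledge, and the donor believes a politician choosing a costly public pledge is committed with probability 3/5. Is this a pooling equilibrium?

Yes

On the equilibrium path (no pledge) the donor holds the prior 4/5 and pays 4/5·406 + 1/5·141 = 353. Off-path (pledge) belief 3/5 gives 3/5·406 + 2/5·141 = 300.
Committed: no pledge gives 353 − 0 = 353; pledge gives 300 − 53 = 247. Stays. ✓
Opportunistic: no pledge gives 353 − 0 = 353; pledge gives 300 − 359 = -59. Stays. ✓
Beliefs are Bayes-consistent on-path and both types best-respond.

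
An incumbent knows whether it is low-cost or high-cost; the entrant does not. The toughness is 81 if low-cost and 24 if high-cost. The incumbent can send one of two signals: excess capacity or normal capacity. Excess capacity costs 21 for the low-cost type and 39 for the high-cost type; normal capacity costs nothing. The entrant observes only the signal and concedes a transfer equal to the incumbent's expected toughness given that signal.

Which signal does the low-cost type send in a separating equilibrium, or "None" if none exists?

None

Try low-cost → excess capacity, high-cost → normal capacity:
  If types separate, excess capacity earns payment 81 and normal capacity earns 24.
  Low-cost: excess capacity gives 81 − 21 = 60; normal capacity gives 24 − 0 = 24. No deviation. ✓
  High-cost: normal capacity gives 24 − 0 = 24; excess capacity gives 81 − 39 = 42. Would deviate. ✗
Try low-cost → normal capacity, high-cost → excess capacity:
  If types separate, normal capacity earns payment 81 and excess capacity earns 24.
  Low-cost: normal capacity gives 81 − 0 = 81; excess capacity gives 24 − 21 = 3. No deviation. ✓
  High-cost: excess capacity gives 24 − 39 = -15; normal capacity gives 81 − 0 = 81. Would deviate. ✗
Neither assignment is incentive-compatible.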